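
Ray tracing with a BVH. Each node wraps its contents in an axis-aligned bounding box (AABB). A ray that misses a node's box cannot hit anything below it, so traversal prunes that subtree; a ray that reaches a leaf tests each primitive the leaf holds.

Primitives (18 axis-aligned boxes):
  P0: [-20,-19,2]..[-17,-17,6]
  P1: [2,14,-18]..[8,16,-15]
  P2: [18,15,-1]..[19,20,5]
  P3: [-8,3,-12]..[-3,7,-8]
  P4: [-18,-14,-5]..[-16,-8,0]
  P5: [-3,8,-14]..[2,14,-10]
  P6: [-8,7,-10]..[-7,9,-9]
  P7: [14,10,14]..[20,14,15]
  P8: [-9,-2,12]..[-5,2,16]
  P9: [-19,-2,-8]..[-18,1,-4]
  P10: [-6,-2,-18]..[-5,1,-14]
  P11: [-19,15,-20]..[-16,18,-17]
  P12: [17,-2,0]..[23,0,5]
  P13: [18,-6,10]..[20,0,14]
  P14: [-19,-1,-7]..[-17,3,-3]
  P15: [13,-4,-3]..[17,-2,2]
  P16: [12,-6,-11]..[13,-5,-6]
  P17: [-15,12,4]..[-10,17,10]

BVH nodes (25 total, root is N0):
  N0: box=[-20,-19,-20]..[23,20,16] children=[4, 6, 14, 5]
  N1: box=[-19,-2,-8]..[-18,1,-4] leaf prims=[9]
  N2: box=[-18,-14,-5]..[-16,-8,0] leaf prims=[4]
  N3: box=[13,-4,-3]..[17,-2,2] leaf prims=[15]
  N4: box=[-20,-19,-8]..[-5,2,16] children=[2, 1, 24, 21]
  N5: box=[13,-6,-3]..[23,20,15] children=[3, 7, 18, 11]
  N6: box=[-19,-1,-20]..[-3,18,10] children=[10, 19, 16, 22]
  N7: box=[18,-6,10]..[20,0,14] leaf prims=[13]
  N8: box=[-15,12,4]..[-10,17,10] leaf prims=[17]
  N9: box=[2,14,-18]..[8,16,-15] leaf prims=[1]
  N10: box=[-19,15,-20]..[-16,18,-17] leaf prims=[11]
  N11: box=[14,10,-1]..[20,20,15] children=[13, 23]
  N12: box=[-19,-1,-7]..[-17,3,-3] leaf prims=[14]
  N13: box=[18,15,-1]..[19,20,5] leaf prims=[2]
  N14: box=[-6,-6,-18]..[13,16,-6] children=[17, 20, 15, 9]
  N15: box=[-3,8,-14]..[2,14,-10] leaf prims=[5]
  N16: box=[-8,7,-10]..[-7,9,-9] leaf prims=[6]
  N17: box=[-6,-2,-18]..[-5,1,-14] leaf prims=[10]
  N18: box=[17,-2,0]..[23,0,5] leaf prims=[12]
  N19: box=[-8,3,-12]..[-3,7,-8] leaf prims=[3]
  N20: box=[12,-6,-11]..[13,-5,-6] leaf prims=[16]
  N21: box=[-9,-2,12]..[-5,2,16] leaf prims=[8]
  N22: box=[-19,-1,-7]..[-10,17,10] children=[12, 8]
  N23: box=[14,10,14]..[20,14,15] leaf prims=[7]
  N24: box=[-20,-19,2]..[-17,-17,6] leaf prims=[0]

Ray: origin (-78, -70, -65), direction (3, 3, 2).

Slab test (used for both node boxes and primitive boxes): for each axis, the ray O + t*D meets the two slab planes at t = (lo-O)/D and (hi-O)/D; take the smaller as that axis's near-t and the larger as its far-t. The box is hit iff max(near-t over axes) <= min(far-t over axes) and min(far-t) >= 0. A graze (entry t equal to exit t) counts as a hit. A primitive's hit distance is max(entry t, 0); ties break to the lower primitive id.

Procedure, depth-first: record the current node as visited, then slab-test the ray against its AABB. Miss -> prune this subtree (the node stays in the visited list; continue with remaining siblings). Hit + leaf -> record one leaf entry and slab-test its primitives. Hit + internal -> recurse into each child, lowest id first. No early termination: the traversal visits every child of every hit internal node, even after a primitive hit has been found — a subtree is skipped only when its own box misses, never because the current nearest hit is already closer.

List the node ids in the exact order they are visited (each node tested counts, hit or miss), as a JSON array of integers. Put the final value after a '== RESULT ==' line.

Traverse from the root:
N0 x:[58/3,101/3] y:[17,30] z:[45/2,81/2] -> hit [45/2,30], descend [4, 5, 6, 14]
  N4 x:[58/3,73/3] y:[17,24] z:[57/2,81/2] -> miss, prune
  N5 x:[91/3,101/3] y:[64/3,30] z:[31,40] -> miss, prune
  N6 x:[59/3,25] y:[23,88/3] z:[45/2,75/2] -> hit [23,25], descend [10, 16, 19, 22]
    N10 x:[59/3,62/3] y:[85/3,88/3] z:[45/2,24] -> miss, prune
    N16 x:[70/3,71/3] y:[77/3,79/3] z:[55/2,28] -> miss, prune
    N19 x:[70/3,25] y:[73/3,77/3] z:[53/2,57/2] -> miss, prune
    N22 x:[59/3,68/3] y:[23,29] z:[29,75/2] -> miss, prune
  N14 x:[24,91/3] y:[64/3,86/3] z:[47/2,59/2] -> hit [24,86/3], descend [9, 15, 17, 20]
    N9 x:[80/3,86/3] y:[28,86/3] z:[47/2,25] -> miss, prune
    N15 x:[25,80/3] y:[26,28] z:[51/2,55/2] -> hit [26,80/3] leaf, test {P5@t=26}
    N17 x:[24,73/3] y:[68/3,71/3] z:[47/2,51/2] -> miss, prune
    N20 x:[30,91/3] y:[64/3,65/3] z:[27,59/2] -> miss, prune

Summary -> nodes [0, 4, 5, 6, 10, 16, 19, 22, 14, 9, 15, 17, 20]; box-tests=13; leaf-entries=1; first=P5

== RESULT ==
[0, 4, 5, 6, 10, 16, 19, 22, 14, 9, 15, 17, 20]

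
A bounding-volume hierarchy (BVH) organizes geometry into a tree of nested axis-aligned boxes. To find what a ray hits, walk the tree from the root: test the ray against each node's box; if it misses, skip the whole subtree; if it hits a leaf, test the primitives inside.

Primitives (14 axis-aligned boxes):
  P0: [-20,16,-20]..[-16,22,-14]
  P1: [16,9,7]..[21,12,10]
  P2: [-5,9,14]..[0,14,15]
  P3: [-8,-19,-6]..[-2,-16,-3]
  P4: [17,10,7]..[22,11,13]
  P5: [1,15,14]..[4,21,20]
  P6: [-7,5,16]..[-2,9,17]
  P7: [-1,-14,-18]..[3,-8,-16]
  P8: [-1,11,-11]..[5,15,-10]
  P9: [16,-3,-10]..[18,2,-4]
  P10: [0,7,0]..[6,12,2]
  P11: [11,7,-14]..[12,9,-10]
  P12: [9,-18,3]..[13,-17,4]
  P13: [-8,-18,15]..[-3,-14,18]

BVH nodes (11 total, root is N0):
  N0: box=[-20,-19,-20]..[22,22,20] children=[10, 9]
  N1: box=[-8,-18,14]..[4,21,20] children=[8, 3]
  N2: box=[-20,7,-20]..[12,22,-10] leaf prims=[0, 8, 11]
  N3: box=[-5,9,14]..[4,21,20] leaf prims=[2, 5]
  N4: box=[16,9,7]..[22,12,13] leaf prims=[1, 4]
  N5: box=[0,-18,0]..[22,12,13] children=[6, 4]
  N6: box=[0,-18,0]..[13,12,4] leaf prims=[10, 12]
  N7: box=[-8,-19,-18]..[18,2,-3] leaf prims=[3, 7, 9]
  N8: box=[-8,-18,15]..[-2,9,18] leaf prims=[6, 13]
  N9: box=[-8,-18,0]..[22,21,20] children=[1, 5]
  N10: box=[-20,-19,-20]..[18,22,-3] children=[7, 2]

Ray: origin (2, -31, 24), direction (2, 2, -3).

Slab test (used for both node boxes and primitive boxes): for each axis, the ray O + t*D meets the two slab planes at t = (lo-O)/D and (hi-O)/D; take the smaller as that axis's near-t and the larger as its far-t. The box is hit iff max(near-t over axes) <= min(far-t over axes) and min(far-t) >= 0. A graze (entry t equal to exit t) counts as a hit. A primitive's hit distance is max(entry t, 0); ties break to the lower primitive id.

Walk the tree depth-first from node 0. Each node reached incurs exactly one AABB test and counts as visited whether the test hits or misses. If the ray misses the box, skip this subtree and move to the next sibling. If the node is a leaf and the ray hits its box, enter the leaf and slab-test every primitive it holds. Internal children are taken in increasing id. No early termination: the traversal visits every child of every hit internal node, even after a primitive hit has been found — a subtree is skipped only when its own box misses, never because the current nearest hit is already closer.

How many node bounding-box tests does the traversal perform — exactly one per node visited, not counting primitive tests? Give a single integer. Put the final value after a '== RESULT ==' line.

Trace the traversal:
N0 x:[-11,10] y:[6,53/2] z:[4/3,44/3] -> hit [6,10], descend [9, 10]
  N9 x:[-5,10] y:[13/2,26] z:[4/3,8] -> hit [13/2,8], descend [1, 5]
    N1 x:[-5,1] y:[13/2,26] z:[4/3,10/3] -> miss, prune
    N5 x:[-1,10] y:[13/2,43/2] z:[11/3,8] -> hit [13/2,8], descend [4, 6]
      N4 x:[7,10] y:[20,43/2] z:[11/3,17/3] -> miss, prune
      N6 x:[-1,11/2] y:[13/2,43/2] z:[20/3,8] -> miss, prune
  N10 x:[-11,8] y:[6,53/2] z:[9,44/3] -> miss, prune

Visited [0, 9, 1, 5, 4, 6, 10]. Tests: 7 box, 0 leaf. Nearest: miss.

== RESULT ==
7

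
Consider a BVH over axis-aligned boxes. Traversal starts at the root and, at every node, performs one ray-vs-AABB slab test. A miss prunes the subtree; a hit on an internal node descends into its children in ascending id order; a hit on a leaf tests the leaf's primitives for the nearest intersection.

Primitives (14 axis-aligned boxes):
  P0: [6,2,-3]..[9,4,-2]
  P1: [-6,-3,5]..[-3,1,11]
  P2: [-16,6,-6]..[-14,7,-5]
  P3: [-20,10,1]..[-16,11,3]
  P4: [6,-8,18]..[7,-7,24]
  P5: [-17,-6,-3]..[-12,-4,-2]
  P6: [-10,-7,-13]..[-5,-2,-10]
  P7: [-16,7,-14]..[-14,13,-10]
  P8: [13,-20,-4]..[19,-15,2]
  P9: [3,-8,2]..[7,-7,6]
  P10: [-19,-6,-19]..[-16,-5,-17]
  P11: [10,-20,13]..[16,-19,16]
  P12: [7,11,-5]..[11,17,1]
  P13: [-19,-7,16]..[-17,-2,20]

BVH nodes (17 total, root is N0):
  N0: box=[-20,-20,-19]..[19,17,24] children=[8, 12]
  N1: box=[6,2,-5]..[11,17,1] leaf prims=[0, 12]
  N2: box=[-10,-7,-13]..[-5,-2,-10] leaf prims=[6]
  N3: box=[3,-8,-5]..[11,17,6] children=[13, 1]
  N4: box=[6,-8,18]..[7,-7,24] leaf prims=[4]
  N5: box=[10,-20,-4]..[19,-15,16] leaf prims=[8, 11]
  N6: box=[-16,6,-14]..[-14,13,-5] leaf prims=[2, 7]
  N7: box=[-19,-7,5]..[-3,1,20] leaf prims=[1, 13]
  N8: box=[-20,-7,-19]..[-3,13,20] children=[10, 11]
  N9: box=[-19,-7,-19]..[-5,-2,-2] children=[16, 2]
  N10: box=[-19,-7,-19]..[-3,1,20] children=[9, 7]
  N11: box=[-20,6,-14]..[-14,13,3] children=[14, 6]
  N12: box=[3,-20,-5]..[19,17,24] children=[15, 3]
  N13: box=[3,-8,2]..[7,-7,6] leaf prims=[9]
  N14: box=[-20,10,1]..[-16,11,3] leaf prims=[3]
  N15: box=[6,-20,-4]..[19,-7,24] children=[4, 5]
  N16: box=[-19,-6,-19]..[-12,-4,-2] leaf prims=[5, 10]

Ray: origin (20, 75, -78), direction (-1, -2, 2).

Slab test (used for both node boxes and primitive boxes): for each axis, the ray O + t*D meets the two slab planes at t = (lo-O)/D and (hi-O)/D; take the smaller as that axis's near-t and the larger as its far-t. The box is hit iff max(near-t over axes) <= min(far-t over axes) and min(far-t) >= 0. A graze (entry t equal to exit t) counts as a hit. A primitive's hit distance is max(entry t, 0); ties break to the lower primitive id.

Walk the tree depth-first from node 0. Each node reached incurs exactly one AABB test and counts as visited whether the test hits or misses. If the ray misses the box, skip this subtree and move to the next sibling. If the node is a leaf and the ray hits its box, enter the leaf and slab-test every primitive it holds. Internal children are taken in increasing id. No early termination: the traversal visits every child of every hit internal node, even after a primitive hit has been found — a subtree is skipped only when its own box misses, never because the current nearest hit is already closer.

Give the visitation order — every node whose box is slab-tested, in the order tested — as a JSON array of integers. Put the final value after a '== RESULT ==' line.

Traverse from the root:
N0 x:[1,40] y:[29,95/2] z:[59/2,51] -> hit [59/2,40], descend [8, 12]
  N8 x:[23,40] y:[31,41] z:[59/2,49] -> hit [31,40], descend [10, 11]
    N10 x:[23,39] y:[37,41] z:[59/2,49] -> hit [37,39], descend [7, 9]
      N7 x:[23,39] y:[37,41] z:[83/2,49] -> miss, prune
      N9 x:[25,39] y:[77/2,41] z:[59/2,38] -> miss, prune
    N11 x:[34,40] y:[31,69/2] z:[32,81/2] -> hit [34,69/2], descend [6, 14]
      N6 x:[34,36] y:[31,69/2] z:[32,73/2] -> hit [34,69/2] leaf, test {P2(miss), P7@t=34}
      N14 x:[36,40] y:[32,65/2] z:[79/2,81/2] -> miss, prune
  N12 x:[1,17] y:[29,95/2] z:[73/2,51] -> miss, prune

order=[0, 8, 10, 7, 9, 11, 6, 14, 12]  |boxes|=9  |leaves|=1  hit=P7

== RESULT ==
[0, 8, 10, 7, 9, 11, 6, 14, 12]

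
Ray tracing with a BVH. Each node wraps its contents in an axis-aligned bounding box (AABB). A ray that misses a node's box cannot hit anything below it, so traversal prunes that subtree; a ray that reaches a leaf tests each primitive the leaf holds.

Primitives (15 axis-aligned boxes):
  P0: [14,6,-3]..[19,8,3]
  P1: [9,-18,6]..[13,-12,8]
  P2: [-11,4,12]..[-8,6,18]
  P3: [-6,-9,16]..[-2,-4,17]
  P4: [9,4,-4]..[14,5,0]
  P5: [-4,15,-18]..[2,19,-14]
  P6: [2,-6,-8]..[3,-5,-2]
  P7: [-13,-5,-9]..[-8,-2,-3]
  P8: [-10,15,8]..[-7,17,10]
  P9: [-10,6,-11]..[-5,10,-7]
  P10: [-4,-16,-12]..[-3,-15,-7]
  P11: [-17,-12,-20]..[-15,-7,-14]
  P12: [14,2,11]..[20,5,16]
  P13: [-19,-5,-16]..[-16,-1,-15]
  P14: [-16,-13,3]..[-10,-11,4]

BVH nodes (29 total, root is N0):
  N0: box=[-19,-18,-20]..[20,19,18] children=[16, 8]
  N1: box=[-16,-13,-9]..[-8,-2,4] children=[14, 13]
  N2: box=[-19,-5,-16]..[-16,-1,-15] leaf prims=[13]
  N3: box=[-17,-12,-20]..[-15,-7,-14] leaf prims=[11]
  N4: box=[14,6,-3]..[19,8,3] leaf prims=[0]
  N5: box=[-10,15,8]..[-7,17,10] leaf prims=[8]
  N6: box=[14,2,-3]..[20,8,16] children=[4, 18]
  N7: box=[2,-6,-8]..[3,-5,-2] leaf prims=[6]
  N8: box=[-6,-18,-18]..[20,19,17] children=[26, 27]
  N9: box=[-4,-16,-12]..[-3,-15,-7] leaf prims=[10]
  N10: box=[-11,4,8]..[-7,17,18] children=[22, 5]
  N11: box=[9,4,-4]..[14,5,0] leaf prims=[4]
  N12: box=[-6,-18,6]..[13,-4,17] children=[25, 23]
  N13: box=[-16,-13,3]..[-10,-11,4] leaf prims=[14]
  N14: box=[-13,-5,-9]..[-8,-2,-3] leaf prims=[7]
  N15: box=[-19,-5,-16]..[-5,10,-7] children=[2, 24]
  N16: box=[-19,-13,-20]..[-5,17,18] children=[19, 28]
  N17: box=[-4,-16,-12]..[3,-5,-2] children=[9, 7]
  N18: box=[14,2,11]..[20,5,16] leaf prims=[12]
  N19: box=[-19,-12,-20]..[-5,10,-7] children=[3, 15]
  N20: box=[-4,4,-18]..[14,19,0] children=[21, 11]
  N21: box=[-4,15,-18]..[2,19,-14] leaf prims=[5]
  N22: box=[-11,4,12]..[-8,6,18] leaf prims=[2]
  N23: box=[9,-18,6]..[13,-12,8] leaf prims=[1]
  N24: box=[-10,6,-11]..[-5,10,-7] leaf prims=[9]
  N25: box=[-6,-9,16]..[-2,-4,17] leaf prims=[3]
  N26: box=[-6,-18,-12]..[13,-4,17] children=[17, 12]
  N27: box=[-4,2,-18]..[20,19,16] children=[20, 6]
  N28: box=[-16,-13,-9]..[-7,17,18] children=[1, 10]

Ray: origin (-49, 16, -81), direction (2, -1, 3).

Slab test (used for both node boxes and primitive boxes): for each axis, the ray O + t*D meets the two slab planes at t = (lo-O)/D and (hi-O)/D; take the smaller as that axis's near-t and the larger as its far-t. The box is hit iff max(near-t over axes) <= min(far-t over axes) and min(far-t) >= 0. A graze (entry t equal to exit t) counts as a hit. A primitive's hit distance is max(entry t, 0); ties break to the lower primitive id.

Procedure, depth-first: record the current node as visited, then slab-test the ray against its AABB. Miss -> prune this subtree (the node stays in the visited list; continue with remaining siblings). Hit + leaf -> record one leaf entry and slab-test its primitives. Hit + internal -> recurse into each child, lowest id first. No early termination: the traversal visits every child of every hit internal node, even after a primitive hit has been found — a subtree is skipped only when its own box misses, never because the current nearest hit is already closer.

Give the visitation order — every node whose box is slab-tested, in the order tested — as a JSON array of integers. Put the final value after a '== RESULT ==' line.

Trace the traversal:
N0 x:[15,69/2] y:[-3,34] z:[61/3,33] -> hit [61/3,33], descend [8, 16]
  N8 x:[43/2,69/2] y:[-3,34] z:[21,98/3] -> hit [43/2,98/3], descend [26, 27]
    N26 x:[43/2,31] y:[20,34] z:[23,98/3] -> hit [23,31], descend [12, 17]
      N12 x:[43/2,31] y:[20,34] z:[29,98/3] -> hit [29,31], descend [23, 25]
        N23 x:[29,31] y:[28,34] z:[29,89/3] -> hit [29,89/3] leaf, test {P1@t=29}
        N25 x:[43/2,47/2] y:[20,25] z:[97/3,98/3] -> miss, prune
      N17 x:[45/2,26] y:[21,32] z:[23,79/3] -> hit [23,26], descend [7, 9]
        N7 x:[51/2,26] y:[21,22] z:[73/3,79/3] -> miss, prune
        N9 x:[45/2,23] y:[31,32] z:[23,74/3] -> miss, prune
    N27 x:[45/2,69/2] y:[-3,14] z:[21,97/3] -> miss, prune
  N16 x:[15,22] y:[-1,29] z:[61/3,33] -> hit [61/3,22], descend [19, 28]
    N19 x:[15,22] y:[6,28] z:[61/3,74/3] -> hit [61/3,22], descend [3, 15]
      N3 x:[16,17] y:[23,28] z:[61/3,67/3] -> miss, prune
      N15 x:[15,22] y:[6,21] z:[65/3,74/3] -> miss, prune
    N28 x:[33/2,21] y:[-1,29] z:[24,33] -> miss, prune

order=[0, 8, 26, 12, 23, 25, 17, 7, 9, 27, 16, 19, 3, 15, 28]  |boxes|=15  |leaves|=1  hit=P1

== RESULT ==
[0, 8, 26, 12, 23, 25, 17, 7, 9, 27, 16, 19, 3, 15, 28]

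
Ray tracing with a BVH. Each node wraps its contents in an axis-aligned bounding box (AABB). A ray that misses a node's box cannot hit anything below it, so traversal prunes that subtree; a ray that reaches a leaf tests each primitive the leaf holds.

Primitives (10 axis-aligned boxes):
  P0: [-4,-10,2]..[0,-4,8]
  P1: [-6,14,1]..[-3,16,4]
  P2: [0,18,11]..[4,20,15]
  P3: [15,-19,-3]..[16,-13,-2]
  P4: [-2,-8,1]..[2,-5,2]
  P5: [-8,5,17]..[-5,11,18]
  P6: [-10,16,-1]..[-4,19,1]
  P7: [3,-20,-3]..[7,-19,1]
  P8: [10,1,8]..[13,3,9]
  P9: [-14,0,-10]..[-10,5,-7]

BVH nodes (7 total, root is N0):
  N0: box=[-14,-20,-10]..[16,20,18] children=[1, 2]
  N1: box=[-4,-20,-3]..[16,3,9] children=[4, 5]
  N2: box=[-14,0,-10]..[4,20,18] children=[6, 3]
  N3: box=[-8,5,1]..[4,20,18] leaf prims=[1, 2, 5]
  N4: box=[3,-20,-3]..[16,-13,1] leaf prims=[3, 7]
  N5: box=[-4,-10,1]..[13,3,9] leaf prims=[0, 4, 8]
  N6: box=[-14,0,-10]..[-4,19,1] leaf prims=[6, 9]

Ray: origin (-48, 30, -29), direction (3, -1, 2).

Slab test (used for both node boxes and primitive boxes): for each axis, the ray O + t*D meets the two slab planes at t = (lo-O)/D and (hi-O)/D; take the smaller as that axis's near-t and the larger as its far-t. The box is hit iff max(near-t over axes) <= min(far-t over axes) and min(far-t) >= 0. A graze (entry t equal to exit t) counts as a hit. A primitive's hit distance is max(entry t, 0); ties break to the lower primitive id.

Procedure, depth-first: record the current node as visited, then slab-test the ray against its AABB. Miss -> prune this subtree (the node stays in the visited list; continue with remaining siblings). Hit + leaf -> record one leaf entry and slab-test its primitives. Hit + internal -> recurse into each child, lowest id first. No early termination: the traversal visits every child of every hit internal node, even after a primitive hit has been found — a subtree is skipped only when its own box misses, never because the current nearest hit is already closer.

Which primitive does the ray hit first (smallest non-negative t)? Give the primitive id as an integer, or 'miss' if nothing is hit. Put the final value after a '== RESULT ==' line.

Trace the traversal:
N0 x:[34/3,64/3] y:[10,50] z:[19/2,47/2] -> hit [34/3,64/3], descend [1, 2]
  N1 x:[44/3,64/3] y:[27,50] z:[13,19] -> miss, prune
  N2 x:[34/3,52/3] y:[10,30] z:[19/2,47/2] -> hit [34/3,52/3], descend [3, 6]
    N3 x:[40/3,52/3] y:[10,25] z:[15,47/2] -> hit [15,52/3] leaf, test {P1@t=15, P2(miss), P5(miss)}
    N6 x:[34/3,44/3] y:[11,30] z:[19/2,15] -> hit [34/3,44/3] leaf, test {P6@t=14, P9(miss)}

Visited [0, 1, 2, 3, 6]. Tests: 5 box, 2 leaf. Nearest: P6.

== RESULT ==
6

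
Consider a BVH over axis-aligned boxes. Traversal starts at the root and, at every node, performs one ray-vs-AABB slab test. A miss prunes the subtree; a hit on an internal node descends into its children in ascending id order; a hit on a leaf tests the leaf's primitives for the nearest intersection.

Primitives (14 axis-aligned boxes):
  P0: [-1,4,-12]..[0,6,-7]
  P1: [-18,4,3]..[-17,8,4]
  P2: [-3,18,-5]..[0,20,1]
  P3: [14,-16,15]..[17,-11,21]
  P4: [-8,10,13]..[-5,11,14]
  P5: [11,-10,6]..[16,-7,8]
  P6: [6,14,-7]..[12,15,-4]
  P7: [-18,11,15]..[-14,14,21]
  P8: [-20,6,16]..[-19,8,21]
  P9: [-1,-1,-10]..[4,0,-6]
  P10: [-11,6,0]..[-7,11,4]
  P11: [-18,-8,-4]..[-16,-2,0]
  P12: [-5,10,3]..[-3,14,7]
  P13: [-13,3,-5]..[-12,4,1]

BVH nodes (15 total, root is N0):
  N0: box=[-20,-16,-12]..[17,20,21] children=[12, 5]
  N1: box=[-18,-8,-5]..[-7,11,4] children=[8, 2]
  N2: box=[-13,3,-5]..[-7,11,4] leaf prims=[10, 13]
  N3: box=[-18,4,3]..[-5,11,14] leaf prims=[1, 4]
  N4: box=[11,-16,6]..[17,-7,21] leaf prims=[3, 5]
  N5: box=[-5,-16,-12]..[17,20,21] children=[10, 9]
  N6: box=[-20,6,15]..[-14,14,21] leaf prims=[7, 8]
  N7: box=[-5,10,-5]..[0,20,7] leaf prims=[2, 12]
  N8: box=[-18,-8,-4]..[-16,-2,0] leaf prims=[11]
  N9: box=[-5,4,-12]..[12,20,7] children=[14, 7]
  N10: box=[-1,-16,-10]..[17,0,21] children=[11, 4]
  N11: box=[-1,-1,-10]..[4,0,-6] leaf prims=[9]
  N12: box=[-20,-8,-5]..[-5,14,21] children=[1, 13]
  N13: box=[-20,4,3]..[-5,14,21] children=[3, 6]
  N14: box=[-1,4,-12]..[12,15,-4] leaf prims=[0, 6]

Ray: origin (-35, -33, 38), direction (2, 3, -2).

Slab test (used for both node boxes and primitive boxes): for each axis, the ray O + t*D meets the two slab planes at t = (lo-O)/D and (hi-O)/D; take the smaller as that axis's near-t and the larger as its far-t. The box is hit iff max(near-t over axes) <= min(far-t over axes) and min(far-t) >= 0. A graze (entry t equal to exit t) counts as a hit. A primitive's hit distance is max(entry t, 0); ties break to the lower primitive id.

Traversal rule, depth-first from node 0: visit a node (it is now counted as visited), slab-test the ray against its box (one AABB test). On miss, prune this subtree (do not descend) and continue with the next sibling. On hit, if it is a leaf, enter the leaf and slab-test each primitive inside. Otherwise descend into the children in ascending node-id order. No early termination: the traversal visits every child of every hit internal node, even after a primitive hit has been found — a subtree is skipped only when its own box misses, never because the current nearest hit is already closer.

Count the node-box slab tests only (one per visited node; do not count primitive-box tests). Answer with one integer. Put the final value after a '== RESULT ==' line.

Trace the traversal:
N0 x:[15/2,26] y:[17/3,53/3] z:[17/2,25] -> hit [17/2,53/3], descend [5, 12]
  N5 x:[15,26] y:[17/3,53/3] z:[17/2,25] -> hit [15,53/3], descend [9, 10]
    N9 x:[15,47/2] y:[37/3,53/3] z:[31/2,25] -> hit [31/2,53/3], descend [7, 14]
      N7 x:[15,35/2] y:[43/3,53/3] z:[31/2,43/2] -> hit [31/2,35/2] leaf, test {P2(miss), P12@t=31/2}
      N14 x:[17,47/2] y:[37/3,16] z:[21,25] -> miss, prune
    N10 x:[17,26] y:[17/3,11] z:[17/2,24] -> miss, prune
  N12 x:[15/2,15] y:[25/3,47/3] z:[17/2,43/2] -> hit [17/2,15], descend [1, 13]
    N1 x:[17/2,14] y:[25/3,44/3] z:[17,43/2] -> miss, prune
    N13 x:[15/2,15] y:[37/3,47/3] z:[17/2,35/2] -> hit [37/3,15], descend [3, 6]
      N3 x:[17/2,15] y:[37/3,44/3] z:[12,35/2] -> hit [37/3,44/3] leaf, test {P1(miss), P4(miss)}
      N6 x:[15/2,21/2] y:[13,47/3] z:[17/2,23/2] -> miss, prune

11 AABB tests over nodes [0, 5, 9, 7, 14, 10, 12, 1, 13, 3, 6]; 2 leaves entered; closest P12.

== RESULT ==
11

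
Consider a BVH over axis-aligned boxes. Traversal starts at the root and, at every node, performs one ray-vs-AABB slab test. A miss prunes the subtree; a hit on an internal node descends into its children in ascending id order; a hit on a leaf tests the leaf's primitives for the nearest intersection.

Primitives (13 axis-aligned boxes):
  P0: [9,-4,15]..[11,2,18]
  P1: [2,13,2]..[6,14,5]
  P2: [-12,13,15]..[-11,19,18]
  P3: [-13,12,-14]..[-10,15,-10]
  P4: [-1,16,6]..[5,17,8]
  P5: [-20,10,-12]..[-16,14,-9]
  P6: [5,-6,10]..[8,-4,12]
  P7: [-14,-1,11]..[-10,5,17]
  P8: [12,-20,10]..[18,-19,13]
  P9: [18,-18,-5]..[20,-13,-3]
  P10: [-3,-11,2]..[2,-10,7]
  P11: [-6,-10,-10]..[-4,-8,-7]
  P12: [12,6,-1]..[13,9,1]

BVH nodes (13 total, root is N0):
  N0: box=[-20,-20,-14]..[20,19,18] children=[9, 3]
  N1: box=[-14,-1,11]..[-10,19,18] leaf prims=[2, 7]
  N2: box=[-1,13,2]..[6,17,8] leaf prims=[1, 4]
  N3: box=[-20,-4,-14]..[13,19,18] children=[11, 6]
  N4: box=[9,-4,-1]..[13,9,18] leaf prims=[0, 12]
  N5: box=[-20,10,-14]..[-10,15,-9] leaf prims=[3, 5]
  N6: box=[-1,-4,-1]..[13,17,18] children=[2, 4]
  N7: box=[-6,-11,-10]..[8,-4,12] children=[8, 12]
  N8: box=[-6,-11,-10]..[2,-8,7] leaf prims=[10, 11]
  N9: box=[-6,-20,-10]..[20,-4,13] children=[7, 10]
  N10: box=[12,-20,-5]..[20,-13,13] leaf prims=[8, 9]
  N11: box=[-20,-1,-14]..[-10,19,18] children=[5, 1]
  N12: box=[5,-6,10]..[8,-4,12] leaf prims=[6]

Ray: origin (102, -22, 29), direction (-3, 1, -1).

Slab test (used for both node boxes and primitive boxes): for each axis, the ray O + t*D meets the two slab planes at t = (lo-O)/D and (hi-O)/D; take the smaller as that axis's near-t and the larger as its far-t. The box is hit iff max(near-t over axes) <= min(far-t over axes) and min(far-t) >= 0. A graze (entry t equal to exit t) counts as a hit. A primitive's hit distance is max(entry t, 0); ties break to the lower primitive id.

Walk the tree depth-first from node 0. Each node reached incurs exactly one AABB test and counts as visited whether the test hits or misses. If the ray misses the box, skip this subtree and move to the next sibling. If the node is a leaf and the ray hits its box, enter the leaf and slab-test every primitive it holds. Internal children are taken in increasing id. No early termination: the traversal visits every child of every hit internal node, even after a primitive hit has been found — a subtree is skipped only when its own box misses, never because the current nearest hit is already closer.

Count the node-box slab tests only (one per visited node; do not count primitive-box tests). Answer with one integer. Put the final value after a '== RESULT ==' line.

Trace the traversal:
N0 x:[82/3,122/3] y:[2,41] z:[11,43] -> hit [82/3,122/3], descend [3, 9]
  N3 x:[89/3,122/3] y:[18,41] z:[11,43] -> hit [89/3,122/3], descend [6, 11]
    N6 x:[89/3,103/3] y:[18,39] z:[11,30] -> hit [89/3,30], descend [2, 4]
      N2 x:[32,103/3] y:[35,39] z:[21,27] -> miss, prune
      N4 x:[89/3,31] y:[18,31] z:[11,30] -> hit [89/3,30] leaf, test {P0(miss), P12@t=89/3}
    N11 x:[112/3,122/3] y:[21,41] z:[11,43] -> hit [112/3,122/3], descend [1, 5]
      N1 x:[112/3,116/3] y:[21,41] z:[11,18] -> miss, prune
      N5 x:[112/3,122/3] y:[32,37] z:[38,43] -> miss, prune
  N9 x:[82/3,36] y:[2,18] z:[16,39] -> miss, prune

order=[0, 3, 6, 2, 4, 11, 1, 5, 9]  |boxes|=9  |leaves|=1  hit=P12

== RESULT ==
9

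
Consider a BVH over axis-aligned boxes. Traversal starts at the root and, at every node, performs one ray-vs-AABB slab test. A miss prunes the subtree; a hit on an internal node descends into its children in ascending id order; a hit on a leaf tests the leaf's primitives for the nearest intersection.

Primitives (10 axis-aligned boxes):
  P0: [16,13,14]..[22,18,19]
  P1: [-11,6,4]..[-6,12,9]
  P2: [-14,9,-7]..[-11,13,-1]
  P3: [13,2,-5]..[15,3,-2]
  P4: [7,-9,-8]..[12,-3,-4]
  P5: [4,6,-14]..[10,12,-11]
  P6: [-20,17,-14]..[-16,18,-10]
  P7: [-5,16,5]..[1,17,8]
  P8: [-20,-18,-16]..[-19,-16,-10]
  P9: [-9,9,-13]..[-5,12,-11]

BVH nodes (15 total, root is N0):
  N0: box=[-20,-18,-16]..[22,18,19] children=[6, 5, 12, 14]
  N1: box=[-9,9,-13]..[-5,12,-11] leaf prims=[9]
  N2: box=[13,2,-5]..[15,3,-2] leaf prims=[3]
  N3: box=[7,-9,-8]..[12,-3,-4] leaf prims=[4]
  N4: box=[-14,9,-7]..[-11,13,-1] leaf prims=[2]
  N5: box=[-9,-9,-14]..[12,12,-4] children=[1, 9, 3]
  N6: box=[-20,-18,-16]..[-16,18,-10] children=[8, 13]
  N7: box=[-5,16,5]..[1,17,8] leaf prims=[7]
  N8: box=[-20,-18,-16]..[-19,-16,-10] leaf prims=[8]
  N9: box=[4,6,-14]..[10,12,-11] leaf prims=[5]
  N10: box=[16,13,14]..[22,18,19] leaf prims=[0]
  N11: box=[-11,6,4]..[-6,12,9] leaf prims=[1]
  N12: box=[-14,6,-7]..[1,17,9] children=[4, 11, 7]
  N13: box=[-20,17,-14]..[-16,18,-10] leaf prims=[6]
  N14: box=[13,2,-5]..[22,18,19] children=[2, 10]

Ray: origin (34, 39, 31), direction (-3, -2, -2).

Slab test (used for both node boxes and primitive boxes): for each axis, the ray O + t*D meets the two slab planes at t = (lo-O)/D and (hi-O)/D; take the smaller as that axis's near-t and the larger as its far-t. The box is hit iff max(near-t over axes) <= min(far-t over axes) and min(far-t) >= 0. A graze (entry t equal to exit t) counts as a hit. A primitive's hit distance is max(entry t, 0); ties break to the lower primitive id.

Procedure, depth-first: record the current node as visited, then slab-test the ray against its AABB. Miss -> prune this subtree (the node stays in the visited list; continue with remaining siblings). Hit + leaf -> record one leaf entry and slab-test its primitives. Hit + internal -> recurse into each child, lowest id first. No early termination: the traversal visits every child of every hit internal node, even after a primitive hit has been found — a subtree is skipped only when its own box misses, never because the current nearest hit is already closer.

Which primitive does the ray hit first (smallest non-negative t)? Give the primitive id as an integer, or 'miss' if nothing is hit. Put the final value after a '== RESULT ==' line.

Trace the traversal:
N0 x:[4,18] y:[21/2,57/2] z:[6,47/2] -> hit [21/2,18], descend [5, 6, 12, 14]
  N5 x:[22/3,43/3] y:[27/2,24] z:[35/2,45/2] -> miss, prune
  N6 x:[50/3,18] y:[21/2,57/2] z:[41/2,47/2] -> miss, prune
  N12 x:[11,16] y:[11,33/2] z:[11,19] -> hit [11,16], descend [4, 7, 11]
    N4 x:[15,16] y:[13,15] z:[16,19] -> miss, prune
    N7 x:[11,13] y:[11,23/2] z:[23/2,13] -> hit [23/2,23/2] leaf, test {P7@t=23/2}
    N11 x:[40/3,15] y:[27/2,33/2] z:[11,27/2] -> hit [27/2,27/2] leaf, test {P1@t=27/2}
  N14 x:[4,7] y:[21/2,37/2] z:[6,18] -> miss, prune

Summary -> nodes [0, 5, 6, 12, 4, 7, 11, 14]; box-tests=8; leaf-entries=2; first=P7

== RESULT ==
7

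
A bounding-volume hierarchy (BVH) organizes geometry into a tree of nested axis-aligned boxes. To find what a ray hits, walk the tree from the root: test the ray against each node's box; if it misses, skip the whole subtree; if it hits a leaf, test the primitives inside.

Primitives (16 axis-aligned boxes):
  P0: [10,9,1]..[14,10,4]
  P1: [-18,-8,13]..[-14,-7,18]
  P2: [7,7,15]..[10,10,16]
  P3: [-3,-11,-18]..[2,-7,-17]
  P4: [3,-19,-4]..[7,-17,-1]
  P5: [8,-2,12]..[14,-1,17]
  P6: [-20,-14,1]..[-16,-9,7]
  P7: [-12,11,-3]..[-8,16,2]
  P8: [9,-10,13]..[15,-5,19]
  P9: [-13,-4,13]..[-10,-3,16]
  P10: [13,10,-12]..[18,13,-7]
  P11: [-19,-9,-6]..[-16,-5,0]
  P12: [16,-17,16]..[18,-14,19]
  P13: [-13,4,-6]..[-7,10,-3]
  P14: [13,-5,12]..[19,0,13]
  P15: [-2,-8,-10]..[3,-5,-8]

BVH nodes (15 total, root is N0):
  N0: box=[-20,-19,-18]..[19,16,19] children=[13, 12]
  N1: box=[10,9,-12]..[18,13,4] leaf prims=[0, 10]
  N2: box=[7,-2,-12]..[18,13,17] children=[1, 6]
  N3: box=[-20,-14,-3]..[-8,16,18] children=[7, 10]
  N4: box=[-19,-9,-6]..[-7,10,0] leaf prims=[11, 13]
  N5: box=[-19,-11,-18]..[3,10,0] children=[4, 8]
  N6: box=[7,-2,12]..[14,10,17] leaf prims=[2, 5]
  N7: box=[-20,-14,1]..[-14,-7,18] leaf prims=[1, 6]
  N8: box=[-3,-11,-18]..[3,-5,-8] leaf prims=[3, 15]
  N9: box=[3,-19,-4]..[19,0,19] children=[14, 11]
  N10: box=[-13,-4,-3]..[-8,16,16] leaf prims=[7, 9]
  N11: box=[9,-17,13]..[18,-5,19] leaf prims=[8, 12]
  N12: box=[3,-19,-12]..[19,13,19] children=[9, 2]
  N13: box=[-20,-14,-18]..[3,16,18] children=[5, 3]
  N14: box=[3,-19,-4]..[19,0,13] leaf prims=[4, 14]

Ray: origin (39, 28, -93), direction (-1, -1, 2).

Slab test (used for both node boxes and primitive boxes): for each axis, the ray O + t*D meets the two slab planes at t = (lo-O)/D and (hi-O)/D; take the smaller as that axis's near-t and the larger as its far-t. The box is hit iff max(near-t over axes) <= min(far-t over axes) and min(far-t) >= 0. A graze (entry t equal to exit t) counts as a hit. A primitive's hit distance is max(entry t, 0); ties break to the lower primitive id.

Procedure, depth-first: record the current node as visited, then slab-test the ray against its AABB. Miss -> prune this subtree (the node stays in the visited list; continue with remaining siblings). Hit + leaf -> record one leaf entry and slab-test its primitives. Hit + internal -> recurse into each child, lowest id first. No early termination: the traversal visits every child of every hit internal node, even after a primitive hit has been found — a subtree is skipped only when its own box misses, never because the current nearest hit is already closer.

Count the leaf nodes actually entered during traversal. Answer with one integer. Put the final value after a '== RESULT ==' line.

Trace the traversal:
N0 x:[20,59] y:[12,47] z:[75/2,56] -> hit [75/2,47], descend [12, 13]
  N12 x:[20,36] y:[15,47] z:[81/2,56] -> miss, prune
  N13 x:[36,59] y:[12,42] z:[75/2,111/2] -> hit [75/2,42], descend [3, 5]
    N3 x:[47,59] y:[12,42] z:[45,111/2] -> miss, prune
    N5 x:[36,58] y:[18,39] z:[75/2,93/2] -> hit [75/2,39], descend [4, 8]
      N4 x:[46,58] y:[18,37] z:[87/2,93/2] -> miss, prune
      N8 x:[36,42] y:[33,39] z:[75/2,85/2] -> hit [75/2,39] leaf, test {P3@t=75/2, P15(miss)}

order=[0, 12, 13, 3, 5, 4, 8]  |boxes|=7  |leaves|=1  hit=P3

== RESULT ==
1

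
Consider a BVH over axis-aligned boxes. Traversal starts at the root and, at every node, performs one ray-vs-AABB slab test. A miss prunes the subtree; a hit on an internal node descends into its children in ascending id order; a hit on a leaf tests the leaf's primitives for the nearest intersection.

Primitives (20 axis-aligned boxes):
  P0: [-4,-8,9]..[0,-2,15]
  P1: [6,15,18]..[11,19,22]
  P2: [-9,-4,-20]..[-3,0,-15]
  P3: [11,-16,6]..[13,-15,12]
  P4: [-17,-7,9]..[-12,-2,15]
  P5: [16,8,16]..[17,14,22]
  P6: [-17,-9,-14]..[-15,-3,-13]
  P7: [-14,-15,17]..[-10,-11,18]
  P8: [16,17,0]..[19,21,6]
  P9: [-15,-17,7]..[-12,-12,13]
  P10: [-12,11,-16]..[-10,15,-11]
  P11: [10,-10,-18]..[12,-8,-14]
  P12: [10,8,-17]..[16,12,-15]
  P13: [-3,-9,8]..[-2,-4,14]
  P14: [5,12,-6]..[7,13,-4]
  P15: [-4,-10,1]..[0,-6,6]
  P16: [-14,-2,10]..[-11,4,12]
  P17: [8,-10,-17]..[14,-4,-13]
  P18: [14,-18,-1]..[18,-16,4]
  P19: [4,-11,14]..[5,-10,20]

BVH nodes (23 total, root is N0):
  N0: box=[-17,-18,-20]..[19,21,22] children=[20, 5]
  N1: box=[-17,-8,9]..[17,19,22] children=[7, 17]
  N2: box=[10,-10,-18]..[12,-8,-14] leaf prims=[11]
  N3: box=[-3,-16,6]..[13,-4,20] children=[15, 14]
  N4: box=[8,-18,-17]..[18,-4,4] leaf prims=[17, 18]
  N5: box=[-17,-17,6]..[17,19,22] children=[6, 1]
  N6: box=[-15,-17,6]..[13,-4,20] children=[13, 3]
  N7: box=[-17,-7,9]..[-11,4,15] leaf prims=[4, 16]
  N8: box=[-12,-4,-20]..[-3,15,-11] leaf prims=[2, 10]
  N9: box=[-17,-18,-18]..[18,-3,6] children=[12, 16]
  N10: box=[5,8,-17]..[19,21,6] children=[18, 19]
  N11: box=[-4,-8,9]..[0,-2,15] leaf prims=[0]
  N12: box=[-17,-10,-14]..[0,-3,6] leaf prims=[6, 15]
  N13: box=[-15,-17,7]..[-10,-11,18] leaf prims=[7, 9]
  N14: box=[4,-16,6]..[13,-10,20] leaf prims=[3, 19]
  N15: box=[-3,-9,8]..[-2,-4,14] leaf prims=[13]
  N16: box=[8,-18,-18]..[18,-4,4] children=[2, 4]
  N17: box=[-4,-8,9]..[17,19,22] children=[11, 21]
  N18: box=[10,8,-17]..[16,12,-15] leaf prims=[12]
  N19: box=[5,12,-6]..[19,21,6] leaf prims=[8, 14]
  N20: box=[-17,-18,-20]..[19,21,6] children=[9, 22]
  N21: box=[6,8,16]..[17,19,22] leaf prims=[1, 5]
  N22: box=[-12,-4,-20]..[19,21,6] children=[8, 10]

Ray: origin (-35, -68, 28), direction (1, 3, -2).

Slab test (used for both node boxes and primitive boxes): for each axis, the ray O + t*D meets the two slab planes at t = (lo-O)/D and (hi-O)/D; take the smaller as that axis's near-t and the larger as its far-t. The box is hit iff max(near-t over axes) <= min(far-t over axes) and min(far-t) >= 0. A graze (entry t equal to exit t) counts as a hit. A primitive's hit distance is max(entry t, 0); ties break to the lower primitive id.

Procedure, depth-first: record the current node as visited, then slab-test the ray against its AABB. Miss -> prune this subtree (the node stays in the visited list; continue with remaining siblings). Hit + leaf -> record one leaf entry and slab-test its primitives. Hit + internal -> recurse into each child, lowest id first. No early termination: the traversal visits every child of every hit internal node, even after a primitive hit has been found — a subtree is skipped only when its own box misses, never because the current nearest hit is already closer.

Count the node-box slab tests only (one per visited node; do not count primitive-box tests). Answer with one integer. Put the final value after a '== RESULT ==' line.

Traverse from the root:
N0 x:[18,54] y:[50/3,89/3] z:[3,24] -> hit [18,24], descend [5, 20]
  N5 x:[18,52] y:[17,29] z:[3,11] -> miss, prune
  N20 x:[18,54] y:[50/3,89/3] z:[11,24] -> hit [18,24], descend [9, 22]
    N9 x:[18,53] y:[50/3,65/3] z:[11,23] -> hit [18,65/3], descend [12, 16]
      N12 x:[18,35] y:[58/3,65/3] z:[11,21] -> hit [58/3,21] leaf, test {P6(miss), P15(miss)}
      N16 x:[43,53] y:[50/3,64/3] z:[12,23] -> miss, prune
    N22 x:[23,54] y:[64/3,89/3] z:[11,24] -> hit [23,24], descend [8, 10]
      N8 x:[23,32] y:[64/3,83/3] z:[39/2,24] -> hit [23,24] leaf, test {P2(miss), P10(miss)}
      N10 x:[40,54] y:[76/3,89/3] z:[11,45/2] -> miss, prune

Summary -> nodes [0, 5, 20, 9, 12, 16, 22, 8, 10]; box-tests=9; leaf-entries=2; first=miss

== RESULT ==
9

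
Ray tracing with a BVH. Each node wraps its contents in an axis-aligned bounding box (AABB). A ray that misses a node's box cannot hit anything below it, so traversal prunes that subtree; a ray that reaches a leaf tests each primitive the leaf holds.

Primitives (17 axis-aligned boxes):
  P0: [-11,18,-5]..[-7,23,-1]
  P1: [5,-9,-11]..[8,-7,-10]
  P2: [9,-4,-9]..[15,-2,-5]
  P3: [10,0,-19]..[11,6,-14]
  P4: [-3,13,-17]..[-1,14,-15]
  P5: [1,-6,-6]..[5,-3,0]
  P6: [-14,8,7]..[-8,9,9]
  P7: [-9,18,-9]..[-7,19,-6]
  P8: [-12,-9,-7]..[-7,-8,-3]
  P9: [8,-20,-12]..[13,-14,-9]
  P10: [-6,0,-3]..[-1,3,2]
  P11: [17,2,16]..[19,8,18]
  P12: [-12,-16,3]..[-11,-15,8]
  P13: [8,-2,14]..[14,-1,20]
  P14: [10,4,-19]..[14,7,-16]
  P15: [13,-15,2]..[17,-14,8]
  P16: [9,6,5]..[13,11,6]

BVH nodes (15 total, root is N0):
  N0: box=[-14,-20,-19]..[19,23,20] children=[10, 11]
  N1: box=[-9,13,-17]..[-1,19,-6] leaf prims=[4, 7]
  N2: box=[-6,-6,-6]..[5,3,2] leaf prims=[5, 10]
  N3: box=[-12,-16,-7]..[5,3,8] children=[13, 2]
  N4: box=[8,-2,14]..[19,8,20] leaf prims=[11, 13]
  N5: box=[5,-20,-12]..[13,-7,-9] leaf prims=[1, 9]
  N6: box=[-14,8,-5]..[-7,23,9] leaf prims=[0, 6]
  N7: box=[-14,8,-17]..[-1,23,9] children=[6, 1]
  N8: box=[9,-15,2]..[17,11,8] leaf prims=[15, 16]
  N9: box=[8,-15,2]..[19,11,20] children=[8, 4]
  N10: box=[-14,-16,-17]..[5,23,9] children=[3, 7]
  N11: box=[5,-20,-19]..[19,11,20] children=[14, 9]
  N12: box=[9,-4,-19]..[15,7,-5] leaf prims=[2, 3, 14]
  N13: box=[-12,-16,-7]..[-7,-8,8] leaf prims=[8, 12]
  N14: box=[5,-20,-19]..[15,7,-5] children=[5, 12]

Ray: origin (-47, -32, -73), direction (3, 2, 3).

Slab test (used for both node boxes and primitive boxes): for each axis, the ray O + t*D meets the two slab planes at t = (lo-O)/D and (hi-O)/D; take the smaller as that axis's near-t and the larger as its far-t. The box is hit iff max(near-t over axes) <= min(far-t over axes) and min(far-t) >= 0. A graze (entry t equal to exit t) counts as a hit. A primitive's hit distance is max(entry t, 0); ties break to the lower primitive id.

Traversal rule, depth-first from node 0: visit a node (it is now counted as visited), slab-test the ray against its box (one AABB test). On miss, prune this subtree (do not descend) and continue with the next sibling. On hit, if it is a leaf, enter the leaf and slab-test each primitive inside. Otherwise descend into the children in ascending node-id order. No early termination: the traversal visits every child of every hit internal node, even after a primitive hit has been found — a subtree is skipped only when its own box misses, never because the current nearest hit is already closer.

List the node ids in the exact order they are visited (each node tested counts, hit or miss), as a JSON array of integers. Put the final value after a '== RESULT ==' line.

Trace the traversal:
N0 x:[11,22] y:[6,55/2] z:[18,31] -> hit [18,22], descend [10, 11]
  N10 x:[11,52/3] y:[8,55/2] z:[56/3,82/3] -> miss, prune
  N11 x:[52/3,22] y:[6,43/2] z:[18,31] -> hit [18,43/2], descend [9, 14]
    N9 x:[55/3,22] y:[17/2,43/2] z:[25,31] -> miss, prune
    N14 x:[52/3,62/3] y:[6,39/2] z:[18,68/3] -> hit [18,39/2], descend [5, 12]
      N5 x:[52/3,20] y:[6,25/2] z:[61/3,64/3] -> miss, prune
      N12 x:[56/3,62/3] y:[14,39/2] z:[18,68/3] -> hit [56/3,39/2] leaf, test {P2(miss), P3@t=19, P14@t=19}

Summary -> nodes [0, 10, 11, 9, 14, 5, 12]; box-tests=7; leaf-entries=1; first=P3

== RESULT ==
[0, 10, 11, 9, 14, 5, 12]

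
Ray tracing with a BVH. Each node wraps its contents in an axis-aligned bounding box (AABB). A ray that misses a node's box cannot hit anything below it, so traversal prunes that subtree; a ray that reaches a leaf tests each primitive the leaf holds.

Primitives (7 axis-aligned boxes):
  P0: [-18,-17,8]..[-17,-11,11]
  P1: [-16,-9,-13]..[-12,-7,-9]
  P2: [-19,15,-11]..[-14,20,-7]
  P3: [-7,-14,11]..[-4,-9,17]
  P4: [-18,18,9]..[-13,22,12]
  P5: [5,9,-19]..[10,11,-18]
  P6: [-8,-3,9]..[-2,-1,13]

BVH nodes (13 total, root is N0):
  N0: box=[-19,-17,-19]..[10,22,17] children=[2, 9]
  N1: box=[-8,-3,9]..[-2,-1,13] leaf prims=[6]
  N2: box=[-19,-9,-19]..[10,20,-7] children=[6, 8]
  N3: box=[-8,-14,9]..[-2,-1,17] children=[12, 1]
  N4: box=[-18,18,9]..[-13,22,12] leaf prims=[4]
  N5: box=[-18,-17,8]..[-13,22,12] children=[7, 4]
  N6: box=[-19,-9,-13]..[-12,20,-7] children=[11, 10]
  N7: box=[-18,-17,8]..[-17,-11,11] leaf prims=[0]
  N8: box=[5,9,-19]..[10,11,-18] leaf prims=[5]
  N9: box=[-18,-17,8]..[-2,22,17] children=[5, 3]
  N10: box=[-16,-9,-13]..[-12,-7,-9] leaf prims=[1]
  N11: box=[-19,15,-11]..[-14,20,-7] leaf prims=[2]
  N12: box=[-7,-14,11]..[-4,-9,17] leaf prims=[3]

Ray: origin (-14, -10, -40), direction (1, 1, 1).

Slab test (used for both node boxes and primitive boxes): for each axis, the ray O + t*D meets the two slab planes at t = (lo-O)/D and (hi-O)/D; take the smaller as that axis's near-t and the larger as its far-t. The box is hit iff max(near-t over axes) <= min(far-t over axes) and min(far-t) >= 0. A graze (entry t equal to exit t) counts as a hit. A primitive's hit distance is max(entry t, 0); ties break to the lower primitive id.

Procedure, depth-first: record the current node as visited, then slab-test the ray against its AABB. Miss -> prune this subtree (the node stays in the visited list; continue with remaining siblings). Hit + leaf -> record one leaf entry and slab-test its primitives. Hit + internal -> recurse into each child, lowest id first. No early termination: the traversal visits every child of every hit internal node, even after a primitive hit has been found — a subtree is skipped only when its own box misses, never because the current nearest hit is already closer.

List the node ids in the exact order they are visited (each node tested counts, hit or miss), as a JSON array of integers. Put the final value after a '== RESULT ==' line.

Walk:
N0 x:[-5,24] y:[-7,32] z:[21,57] -> hit [21,24], descend [2, 9]
  N2 x:[-5,24] y:[1,30] z:[21,33] -> hit [21,24], descend [6, 8]
    N6 x:[-5,2] y:[1,30] z:[27,33] -> miss, prune
    N8 x:[19,24] y:[19,21] z:[21,22] -> hit [21,21] leaf, test {P5@t=21}
  N9 x:[-4,12] y:[-7,32] z:[48,57] -> miss, prune

Summary -> nodes [0, 2, 6, 8, 9]; box-tests=5; leaf-entries=1; first=P5

== RESULT ==
[0, 2, 6, 8, 9]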